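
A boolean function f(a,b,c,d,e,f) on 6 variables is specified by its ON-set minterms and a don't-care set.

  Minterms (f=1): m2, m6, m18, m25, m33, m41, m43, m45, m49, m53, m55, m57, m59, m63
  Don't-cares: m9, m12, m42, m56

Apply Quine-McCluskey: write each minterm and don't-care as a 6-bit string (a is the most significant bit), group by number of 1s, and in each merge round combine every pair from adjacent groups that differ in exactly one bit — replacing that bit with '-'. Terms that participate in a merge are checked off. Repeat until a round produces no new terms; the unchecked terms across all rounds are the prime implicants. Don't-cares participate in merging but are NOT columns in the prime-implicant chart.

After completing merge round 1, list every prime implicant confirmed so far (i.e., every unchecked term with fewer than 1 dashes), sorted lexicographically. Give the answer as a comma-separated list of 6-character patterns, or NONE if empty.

001100

[col 0] 000010*, 000110*, 001001*, 001100, 010010*, 011001*, 100001*, 101001*, 101010*, 101011*, 101101*, 110001*, 110101*, 110111*, 111000*, 111001*, 111011*, 111111*
[col 1] -01001*, -11001*, 0-0010, 0-1001*, 000-10, 1-0001*, 1-1001*, 1-1011*, 10-001*, 101-01, 1010-1*, 10101-, 11-001*, 11-111, 110-01, 1101-1, 111-11, 1110-1*, 11100-
[col 2] --1001, 1--001, 1-10-1
Prime implicants: --1001, 0-0010, 000-10, 001100, 1--001, 1-10-1, 101-01, 10101-, 11-111, 110-01, 1101-1, 111-11, 11100-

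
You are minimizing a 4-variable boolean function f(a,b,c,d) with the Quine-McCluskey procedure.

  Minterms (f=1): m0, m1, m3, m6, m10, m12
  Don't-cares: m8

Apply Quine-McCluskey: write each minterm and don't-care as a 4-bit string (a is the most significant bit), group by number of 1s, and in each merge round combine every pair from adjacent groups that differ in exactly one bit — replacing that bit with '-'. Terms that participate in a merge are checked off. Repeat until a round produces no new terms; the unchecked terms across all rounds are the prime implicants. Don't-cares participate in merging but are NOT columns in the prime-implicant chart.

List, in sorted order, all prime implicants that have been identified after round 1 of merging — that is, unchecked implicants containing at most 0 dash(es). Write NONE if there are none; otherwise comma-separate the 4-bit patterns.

[col 0] 0000*, 0001*, 0011*, 0110, 1000*, 1010*, 1100*
[col 1] -000, 00-1, 000-, 1-00, 10-0
Prime implicants: -000, 00-1, 000-, 0110, 1-00, 10-0

0110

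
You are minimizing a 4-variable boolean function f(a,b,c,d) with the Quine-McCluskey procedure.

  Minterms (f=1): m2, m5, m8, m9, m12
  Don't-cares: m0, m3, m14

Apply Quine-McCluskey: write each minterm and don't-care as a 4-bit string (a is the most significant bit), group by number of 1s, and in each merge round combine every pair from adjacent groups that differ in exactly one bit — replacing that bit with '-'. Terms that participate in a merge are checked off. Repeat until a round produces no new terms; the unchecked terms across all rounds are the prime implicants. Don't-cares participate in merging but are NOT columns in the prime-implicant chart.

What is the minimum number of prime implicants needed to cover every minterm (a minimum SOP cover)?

4

[col 0] 0000*, 0010*, 0011*, 0101, 1000*, 1001*, 1100*, 1110*
[col 1] -000, 00-0, 001-, 1-00, 100-, 11-0
Prime implicants: -000, 00-0, 001-, 0101, 1-00, 100-, 11-0
PI chart (minterm → PIs covering it):
  2 | 00-0,001-
  5 | 0101  (sole → essential)
  8 | -000,1-00,100-
  9 | 100-  (sole → essential)
  12 | 1-00,11-0
Essential prime implicants: 0101, 100-
Petrick residual → 00-0, 1-00
Minimum SOP uses 4 PIs: a'b'd' + a'bc'd + ac'd' + ab'c'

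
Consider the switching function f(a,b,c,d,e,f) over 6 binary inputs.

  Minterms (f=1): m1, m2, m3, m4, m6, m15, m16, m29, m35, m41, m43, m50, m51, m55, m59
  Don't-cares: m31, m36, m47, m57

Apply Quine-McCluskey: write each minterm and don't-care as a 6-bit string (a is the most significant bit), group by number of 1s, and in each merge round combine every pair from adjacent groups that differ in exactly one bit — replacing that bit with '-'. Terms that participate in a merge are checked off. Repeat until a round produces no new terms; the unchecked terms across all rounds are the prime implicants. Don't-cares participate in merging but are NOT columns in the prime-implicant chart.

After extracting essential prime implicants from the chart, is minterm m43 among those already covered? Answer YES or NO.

size-2^0 implicants → 000001(✓)  000010(✓)  000011(✓)  000100(✓)  000110(✓)  001111(✓)  010000  011101(✓)  011111(✓)  100011(✓)  100100(✓)  101001(✓)  101011(✓)  101111(✓)  110010(✓)  110011(✓)  110111(✓)  111001(✓)  111011(✓)
size-2^1 implicants → -00011  -00100  -01111  0-1111  000-10  0000-1  00001-  0001-0  0111-1  1-0011(✓)  1-1001(✓)  1-1011(✓)  10-011(✓)  101-11  1010-1(✓)  11-011(✓)  110-11  11001-  1110-1(✓)
size-2^2 implicants → 1--011  1-10-1
Unchecked terms (primes): -00011, -00100, -01111, 0-1111, 000-10, 0000-1, 00001-, 0001-0, 010000, 0111-1, 1--011, 1-10-1, 101-11, 110-11, 11001-
Minterm coverage:
  m1 ⊆ 0000-1 [E]
  m2 ⊆ 000-10,00001-
  m3 ⊆ -00011,0000-1,00001-
  m4 ⊆ -00100,0001-0
  m6 ⊆ 000-10,0001-0
  m15 ⊆ -01111,0-1111
  m16 ⊆ 010000 [E]
  m29 ⊆ 0111-1 [E]
  m35 ⊆ -00011,1--011
  m41 ⊆ 1-10-1 [E]
  m43 ⊆ 1--011,1-10-1,101-11
  m50 ⊆ 11001- [E]
  m51 ⊆ 1--011,110-11,11001-
  m55 ⊆ 110-11 [E]
  m59 ⊆ 1--011,1-10-1
E = {0000-1, 010000, 0111-1, 1-10-1, 110-11, 11001-}

YES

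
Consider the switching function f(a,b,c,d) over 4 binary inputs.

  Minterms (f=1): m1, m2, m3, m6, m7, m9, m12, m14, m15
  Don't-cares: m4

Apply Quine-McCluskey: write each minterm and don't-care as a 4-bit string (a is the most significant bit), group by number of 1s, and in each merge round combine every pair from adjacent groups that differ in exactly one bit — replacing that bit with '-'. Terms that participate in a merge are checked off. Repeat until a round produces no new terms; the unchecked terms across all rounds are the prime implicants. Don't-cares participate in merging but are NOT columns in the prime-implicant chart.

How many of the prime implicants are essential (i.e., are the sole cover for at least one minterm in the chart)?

4

Round 0: 0001✓ 0010✓ 0011✓ 0100✓ 0110✓ 0111✓ 1001✓ 1100✓ 1110✓ 1111✓
Round 1: -001 -100✓ -110✓ -111✓ 0-10✓ 0-11✓ 00-1 001-✓ 01-0✓ 011-✓ 11-0✓ 111-✓
Round 2: -1-0 -11- 0-1-
PIs = {-001, -1-0, -11-, 0-1-, 00-1}
Coverage chart:
  m1: -001,00-1
  m2: 0-1- ←essential
  m3: 0-1-,00-1
  m6: -1-0,-11-,0-1-
  m7: -11-,0-1-
  m9: -001 ←essential
  m12: -1-0 ←essential
  m14: -1-0,-11-
  m15: -11- ←essential
Essential: -001, -1-0, -11-, 0-1-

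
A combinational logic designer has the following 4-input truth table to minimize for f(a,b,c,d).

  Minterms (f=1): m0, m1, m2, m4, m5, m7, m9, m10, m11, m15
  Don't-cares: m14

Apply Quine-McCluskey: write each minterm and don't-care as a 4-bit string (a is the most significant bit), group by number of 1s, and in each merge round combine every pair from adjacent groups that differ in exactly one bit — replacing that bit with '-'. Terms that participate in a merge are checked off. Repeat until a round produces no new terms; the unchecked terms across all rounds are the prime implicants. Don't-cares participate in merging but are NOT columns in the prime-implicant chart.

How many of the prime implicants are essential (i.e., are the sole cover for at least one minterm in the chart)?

size-2^0 implicants → 0000(✓)  0001(✓)  0010(✓)  0100(✓)  0101(✓)  0111(✓)  1001(✓)  1010(✓)  1011(✓)  1110(✓)  1111(✓)
size-2^1 implicants → -001  -010  -111  0-00(✓)  0-01(✓)  00-0  000-(✓)  01-1  010-(✓)  1-10(✓)  1-11(✓)  10-1  101-(✓)  111-(✓)
size-2^2 implicants → 0-0-  1-1-
Unchecked terms (primes): -001, -010, -111, 0-0-, 00-0, 01-1, 1-1-, 10-1
Minterm coverage:
  m0 ⊆ 0-0-,00-0
  m1 ⊆ -001,0-0-
  m2 ⊆ -010,00-0
  m4 ⊆ 0-0- [E]
  m5 ⊆ 0-0-,01-1
  m7 ⊆ -111,01-1
  m9 ⊆ -001,10-1
  m10 ⊆ -010,1-1-
  m11 ⊆ 1-1-,10-1
  m15 ⊆ -111,1-1-
E = {0-0-}

1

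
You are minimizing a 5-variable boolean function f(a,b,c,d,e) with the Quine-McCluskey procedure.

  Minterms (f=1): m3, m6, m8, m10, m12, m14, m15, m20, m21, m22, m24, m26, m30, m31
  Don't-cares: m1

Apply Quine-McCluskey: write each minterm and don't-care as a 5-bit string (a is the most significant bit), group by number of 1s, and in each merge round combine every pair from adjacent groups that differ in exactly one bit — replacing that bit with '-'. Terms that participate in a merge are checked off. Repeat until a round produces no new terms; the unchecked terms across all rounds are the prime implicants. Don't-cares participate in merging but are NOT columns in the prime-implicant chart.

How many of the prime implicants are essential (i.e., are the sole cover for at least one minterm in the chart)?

size-2^0 implicants → 00001(✓)  00011(✓)  00110(✓)  01000(✓)  01010(✓)  01100(✓)  01110(✓)  01111(✓)  10100(✓)  10101(✓)  10110(✓)  11000(✓)  11010(✓)  11110(✓)  11111(✓)
size-2^1 implicants → -0110(✓)  -1000(✓)  -1010(✓)  -1110(✓)  -1111(✓)  0-110(✓)  000-1  01-00(✓)  01-10(✓)  010-0(✓)  011-0(✓)  0111-(✓)  1-110(✓)  101-0  1010-  11-10(✓)  110-0(✓)  1111-(✓)
size-2^2 implicants → --110  -1-10  -10-0  -111-  01--0
Unchecked terms (primes): --110, -1-10, -10-0, -111-, 000-1, 01--0, 101-0, 1010-
Minterm coverage:
  m3 ⊆ 000-1 [E]
  m6 ⊆ --110 [E]
  m8 ⊆ -10-0,01--0
  m10 ⊆ -1-10,-10-0,01--0
  m12 ⊆ 01--0 [E]
  m14 ⊆ --110,-1-10,-111-,01--0
  m15 ⊆ -111- [E]
  m20 ⊆ 101-0,1010-
  m21 ⊆ 1010- [E]
  m22 ⊆ --110,101-0
  m24 ⊆ -10-0 [E]
  m26 ⊆ -1-10,-10-0
  m30 ⊆ --110,-1-10,-111-
  m31 ⊆ -111- [E]
E = {--110, -10-0, -111-, 000-1, 01--0, 1010-}

6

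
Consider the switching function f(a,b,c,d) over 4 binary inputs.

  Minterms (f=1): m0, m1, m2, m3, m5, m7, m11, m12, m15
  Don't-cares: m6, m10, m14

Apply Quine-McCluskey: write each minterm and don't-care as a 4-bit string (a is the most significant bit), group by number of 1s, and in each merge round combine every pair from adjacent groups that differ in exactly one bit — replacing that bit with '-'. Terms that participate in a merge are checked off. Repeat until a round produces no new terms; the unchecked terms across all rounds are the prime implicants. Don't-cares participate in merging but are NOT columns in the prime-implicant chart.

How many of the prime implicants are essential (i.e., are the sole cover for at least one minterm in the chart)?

size-2^0 implicants → 0000(✓)  0001(✓)  0010(✓)  0011(✓)  0101(✓)  0110(✓)  0111(✓)  1010(✓)  1011(✓)  1100(✓)  1110(✓)  1111(✓)
size-2^1 implicants → -010(✓)  -011(✓)  -110(✓)  -111(✓)  0-01(✓)  0-10(✓)  0-11(✓)  00-0(✓)  00-1(✓)  000-(✓)  001-(✓)  01-1(✓)  011-(✓)  1-10(✓)  1-11(✓)  101-(✓)  11-0  111-(✓)
size-2^2 implicants → --10(✓)  --11(✓)  -01-(✓)  -11-(✓)  0--1  0-1-(✓)  00--  1-1-(✓)
size-2^3 implicants → --1-
Unchecked terms (primes): --1-, 0--1, 00--, 11-0
Minterm coverage:
  m0 ⊆ 00-- [E]
  m1 ⊆ 0--1,00--
  m2 ⊆ --1-,00--
  m3 ⊆ --1-,0--1,00--
  m5 ⊆ 0--1 [E]
  m7 ⊆ --1-,0--1
  m11 ⊆ --1- [E]
  m12 ⊆ 11-0 [E]
  m15 ⊆ --1- [E]
E = {--1-, 0--1, 00--, 11-0}

4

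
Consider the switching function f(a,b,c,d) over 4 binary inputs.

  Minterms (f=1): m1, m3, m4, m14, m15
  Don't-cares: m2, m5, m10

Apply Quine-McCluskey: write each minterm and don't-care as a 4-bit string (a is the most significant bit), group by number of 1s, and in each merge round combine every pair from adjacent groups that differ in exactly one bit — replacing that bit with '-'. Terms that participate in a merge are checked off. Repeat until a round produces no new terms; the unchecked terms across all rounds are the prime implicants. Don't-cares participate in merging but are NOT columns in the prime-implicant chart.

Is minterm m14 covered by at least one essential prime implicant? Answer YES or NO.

YES

Round 0: 0001✓ 0010✓ 0011✓ 0100✓ 0101✓ 1010✓ 1110✓ 1111✓
Round 1: -010 0-01 00-1 001- 010- 1-10 111-
PIs = {-010, 0-01, 00-1, 001-, 010-, 1-10, 111-}
Coverage chart:
  m1: 0-01,00-1
  m3: 00-1,001-
  m4: 010- ←essential
  m14: 1-10,111-
  m15: 111- ←essential
Essential: 010-, 111-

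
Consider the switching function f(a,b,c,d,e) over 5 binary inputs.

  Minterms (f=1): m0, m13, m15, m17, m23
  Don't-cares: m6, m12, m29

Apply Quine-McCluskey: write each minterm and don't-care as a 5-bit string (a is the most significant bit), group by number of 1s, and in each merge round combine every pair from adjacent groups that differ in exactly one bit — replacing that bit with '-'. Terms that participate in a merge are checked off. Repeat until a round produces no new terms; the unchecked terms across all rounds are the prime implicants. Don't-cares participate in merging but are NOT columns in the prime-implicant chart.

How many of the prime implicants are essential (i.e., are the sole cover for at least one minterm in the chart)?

size-2^0 implicants → 00000  00110  01100(✓)  01101(✓)  01111(✓)  10001  10111  11101(✓)
size-2^1 implicants → -1101  011-1  0110-
Unchecked terms (primes): -1101, 00000, 00110, 011-1, 0110-, 10001, 10111
Minterm coverage:
  m0 ⊆ 00000 [E]
  m13 ⊆ -1101,011-1,0110-
  m15 ⊆ 011-1 [E]
  m17 ⊆ 10001 [E]
  m23 ⊆ 10111 [E]
E = {00000, 011-1, 10001, 10111}

4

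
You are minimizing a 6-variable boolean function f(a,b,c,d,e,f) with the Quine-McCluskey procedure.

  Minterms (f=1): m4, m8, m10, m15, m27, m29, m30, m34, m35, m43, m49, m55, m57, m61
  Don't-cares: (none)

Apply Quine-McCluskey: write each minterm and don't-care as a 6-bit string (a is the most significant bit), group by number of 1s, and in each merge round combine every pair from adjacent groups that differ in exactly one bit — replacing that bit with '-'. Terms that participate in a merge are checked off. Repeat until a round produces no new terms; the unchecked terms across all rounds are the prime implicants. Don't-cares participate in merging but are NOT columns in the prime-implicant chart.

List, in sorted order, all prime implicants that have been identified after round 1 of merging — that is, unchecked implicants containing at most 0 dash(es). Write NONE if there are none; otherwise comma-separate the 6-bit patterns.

000100, 001111, 011011, 011110, 110111

Round 0: 000100 001000✓ 001010✓ 001111 011011 011101✓ 011110 100010✓ 100011✓ 101011✓ 110001✓ 110111 111001✓ 111101✓
Round 1: -11101 0010-0 10-011 10001- 11-001 111-01
PIs = {-11101, 000100, 0010-0, 001111, 011011, 011110, 10-011, 10001-, 11-001, 110111, 111-01}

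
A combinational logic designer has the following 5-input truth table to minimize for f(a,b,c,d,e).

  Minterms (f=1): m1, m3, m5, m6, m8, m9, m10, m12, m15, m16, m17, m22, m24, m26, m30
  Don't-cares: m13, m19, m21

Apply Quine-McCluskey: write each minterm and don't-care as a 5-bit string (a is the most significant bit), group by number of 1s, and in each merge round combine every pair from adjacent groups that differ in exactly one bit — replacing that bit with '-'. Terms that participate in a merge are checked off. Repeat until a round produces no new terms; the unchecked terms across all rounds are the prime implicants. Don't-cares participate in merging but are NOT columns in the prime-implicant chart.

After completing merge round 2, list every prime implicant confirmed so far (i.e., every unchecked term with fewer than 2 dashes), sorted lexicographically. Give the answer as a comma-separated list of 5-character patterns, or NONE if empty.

[col 0] 00001*, 00011*, 00101*, 00110*, 01000*, 01001*, 01010*, 01100*, 01101*, 01111*, 10000*, 10001*, 10011*, 10101*, 10110*, 11000*, 11010*, 11110*
[col 1] -0001*, -0011*, -0101*, -0110, -1000*, -1010*, 0-001*, 0-101*, 00-01*, 000-1*, 01-00*, 01-01*, 010-0*, 0100-*, 011-1, 0110-*, 1-000, 1-110, 10-01*, 100-1*, 1000-, 11-10, 110-0*
[col 2] -0-01, -00-1, -10-0, 0--01, 01-0-
Prime implicants: -0-01, -00-1, -0110, -10-0, 0--01, 01-0-, 011-1, 1-000, 1-110, 1000-, 11-10

-0110, 011-1, 1-000, 1-110, 1000-, 11-10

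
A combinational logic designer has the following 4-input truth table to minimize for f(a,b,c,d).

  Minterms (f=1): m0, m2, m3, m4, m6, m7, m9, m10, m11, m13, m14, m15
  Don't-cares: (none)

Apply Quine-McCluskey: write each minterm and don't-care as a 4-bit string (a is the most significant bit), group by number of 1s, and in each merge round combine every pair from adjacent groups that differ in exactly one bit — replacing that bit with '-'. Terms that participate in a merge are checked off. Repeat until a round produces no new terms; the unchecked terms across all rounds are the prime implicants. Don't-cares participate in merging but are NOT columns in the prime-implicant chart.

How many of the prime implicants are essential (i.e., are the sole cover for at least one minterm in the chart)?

3

[col 0] 0000*, 0010*, 0011*, 0100*, 0110*, 0111*, 1001*, 1010*, 1011*, 1101*, 1110*, 1111*
[col 1] -010*, -011*, -110*, -111*, 0-00*, 0-10*, 0-11*, 00-0*, 001-*, 01-0*, 011-*, 1-01*, 1-10*, 1-11*, 10-1*, 101-*, 11-1*, 111-*
[col 2] --10*, --11*, -01-*, -11-*, 0--0, 0-1-*, 1--1, 1-1-*
[col 3] --1-
Prime implicants: --1-, 0--0, 1--1
PI chart (minterm → PIs covering it):
  0 | 0--0  (sole → essential)
  2 | --1-,0--0
  3 | --1-  (sole → essential)
  4 | 0--0  (sole → essential)
  6 | --1-,0--0
  7 | --1-  (sole → essential)
  9 | 1--1  (sole → essential)
  10 | --1-  (sole → essential)
  11 | --1-,1--1
  13 | 1--1  (sole → essential)
  14 | --1-  (sole → essential)
  15 | --1-,1--1
Essential prime implicants: --1-, 0--0, 1--1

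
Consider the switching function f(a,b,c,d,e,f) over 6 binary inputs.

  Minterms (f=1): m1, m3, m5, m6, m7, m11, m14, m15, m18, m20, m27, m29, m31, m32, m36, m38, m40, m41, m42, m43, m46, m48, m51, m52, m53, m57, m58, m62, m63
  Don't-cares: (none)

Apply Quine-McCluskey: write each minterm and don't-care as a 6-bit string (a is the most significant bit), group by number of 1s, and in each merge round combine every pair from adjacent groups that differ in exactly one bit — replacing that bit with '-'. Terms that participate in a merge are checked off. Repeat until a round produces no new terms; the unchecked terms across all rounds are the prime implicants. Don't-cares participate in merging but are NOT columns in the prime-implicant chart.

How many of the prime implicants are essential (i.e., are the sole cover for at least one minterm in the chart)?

10

size-2^0 implicants → 000001(✓)  000011(✓)  000101(✓)  000110(✓)  000111(✓)  001011(✓)  001110(✓)  001111(✓)  010010  010100(✓)  011011(✓)  011101(✓)  011111(✓)  100000(✓)  100100(✓)  100110(✓)  101000(✓)  101001(✓)  101010(✓)  101011(✓)  101110(✓)  110000(✓)  110011  110100(✓)  110101(✓)  111001(✓)  111010(✓)  111110(✓)  111111(✓)
size-2^1 implicants → -00110(✓)  -01011  -01110(✓)  -10100  -11111  0-1011(✓)  0-1111(✓)  00-011(✓)  00-110(✓)  00-111(✓)  000-01(✓)  000-11(✓)  0000-1(✓)  0001-1(✓)  00011-(✓)  001-11(✓)  00111-(✓)  011-11(✓)  0111-1  1-0000(✓)  1-0100(✓)  1-1001  1-1010(✓)  1-1110(✓)  10-000  10-110(✓)  100-00(✓)  1001-0  101-10(✓)  1010-0(✓)  1010-1(✓)  10100-(✓)  10101-(✓)  110-00(✓)  11010-  111-10(✓)  11111-
size-2^2 implicants → -0-110  0-1-11  00--11  00-11-  000--1  1-0-00  1-1-10  1010--
Unchecked terms (primes): -0-110, -01011, -10100, -11111, 0-1-11, 00--11, 00-11-, 000--1, 010010, 0111-1, 1-0-00, 1-1-10, 1-1001, 10-000, 1001-0, 1010--, 110011, 11010-, 11111-
Minterm coverage:
  m1 ⊆ 000--1 [E]
  m3 ⊆ 00--11,000--1
  m5 ⊆ 000--1 [E]
  m6 ⊆ -0-110,00-11-
  m7 ⊆ 00--11,00-11-,000--1
  m11 ⊆ -01011,0-1-11,00--11
  m14 ⊆ -0-110,00-11-
  m15 ⊆ 0-1-11,00--11,00-11-
  m18 ⊆ 010010 [E]
  m20 ⊆ -10100 [E]
  m27 ⊆ 0-1-11 [E]
  m29 ⊆ 0111-1 [E]
  m31 ⊆ -11111,0-1-11,0111-1
  m32 ⊆ 1-0-00,10-000
  m36 ⊆ 1-0-00,1001-0
  m38 ⊆ -0-110,1001-0
  m40 ⊆ 10-000,1010--
  m41 ⊆ 1-1001,1010--
  m42 ⊆ 1-1-10,1010--
  m43 ⊆ -01011,1010--
  m46 ⊆ -0-110,1-1-10
  m48 ⊆ 1-0-00 [E]
  m51 ⊆ 110011 [E]
  m52 ⊆ -10100,1-0-00,11010-
  m53 ⊆ 11010- [E]
  m57 ⊆ 1-1001 [E]
  m58 ⊆ 1-1-10 [E]
  m62 ⊆ 1-1-10,11111-
  m63 ⊆ -11111,11111-
E = {-10100, 0-1-11, 000--1, 010010, 0111-1, 1-0-00, 1-1-10, 1-1001, 110011, 11010-}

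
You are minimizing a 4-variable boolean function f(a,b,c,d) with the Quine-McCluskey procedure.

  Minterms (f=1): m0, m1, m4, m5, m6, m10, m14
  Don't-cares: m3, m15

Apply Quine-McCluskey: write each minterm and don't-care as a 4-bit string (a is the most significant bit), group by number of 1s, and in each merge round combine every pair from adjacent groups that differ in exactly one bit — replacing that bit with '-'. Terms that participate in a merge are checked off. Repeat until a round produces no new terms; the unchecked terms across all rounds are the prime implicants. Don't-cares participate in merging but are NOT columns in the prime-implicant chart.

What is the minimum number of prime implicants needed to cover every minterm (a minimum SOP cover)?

3

size-2^0 implicants → 0000(✓)  0001(✓)  0011(✓)  0100(✓)  0101(✓)  0110(✓)  1010(✓)  1110(✓)  1111(✓)
size-2^1 implicants → -110  0-00(✓)  0-01(✓)  00-1  000-(✓)  01-0  010-(✓)  1-10  111-
size-2^2 implicants → 0-0-
Unchecked terms (primes): -110, 0-0-, 00-1, 01-0, 1-10, 111-
Minterm coverage:
  m0 ⊆ 0-0- [E]
  m1 ⊆ 0-0-,00-1
  m4 ⊆ 0-0-,01-0
  m5 ⊆ 0-0- [E]
  m6 ⊆ -110,01-0
  m10 ⊆ 1-10 [E]
  m14 ⊆ -110,1-10,111-
E = {0-0-, 1-10}
Petrick residual → -110
Cover = bcd' + a'c' + acd'  |cover|=3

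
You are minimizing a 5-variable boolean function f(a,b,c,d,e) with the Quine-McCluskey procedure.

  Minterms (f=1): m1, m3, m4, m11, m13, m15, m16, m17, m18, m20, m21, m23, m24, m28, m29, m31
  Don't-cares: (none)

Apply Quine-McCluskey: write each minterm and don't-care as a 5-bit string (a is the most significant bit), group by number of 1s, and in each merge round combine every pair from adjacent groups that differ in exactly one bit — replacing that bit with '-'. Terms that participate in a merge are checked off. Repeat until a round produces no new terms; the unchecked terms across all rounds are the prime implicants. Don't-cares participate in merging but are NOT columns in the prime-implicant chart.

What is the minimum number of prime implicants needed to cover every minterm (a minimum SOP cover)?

size-2^0 implicants → 00001(✓)  00011(✓)  00100(✓)  01011(✓)  01101(✓)  01111(✓)  10000(✓)  10001(✓)  10010(✓)  10100(✓)  10101(✓)  10111(✓)  11000(✓)  11100(✓)  11101(✓)  11111(✓)
size-2^1 implicants → -0001  -0100  -1101(✓)  -1111(✓)  0-011  000-1  01-11  011-1(✓)  1-000(✓)  1-100(✓)  1-101(✓)  1-111(✓)  10-00(✓)  10-01(✓)  100-0  1000-(✓)  101-1(✓)  1010-(✓)  11-00(✓)  111-1(✓)  1110-(✓)
size-2^2 implicants → -11-1  1--00  1-1-1  1-10-  10-0-
Unchecked terms (primes): -0001, -0100, -11-1, 0-011, 000-1, 01-11, 1--00, 1-1-1, 1-10-, 10-0-, 100-0
Minterm coverage:
  m1 ⊆ -0001,000-1
  m3 ⊆ 0-011,000-1
  m4 ⊆ -0100 [E]
  m11 ⊆ 0-011,01-11
  m13 ⊆ -11-1 [E]
  m15 ⊆ -11-1,01-11
  m16 ⊆ 1--00,10-0-,100-0
  m17 ⊆ -0001,10-0-
  m18 ⊆ 100-0 [E]
  m20 ⊆ -0100,1--00,1-10-,10-0-
  m21 ⊆ 1-1-1,1-10-,10-0-
  m23 ⊆ 1-1-1 [E]
  m24 ⊆ 1--00 [E]
  m28 ⊆ 1--00,1-10-
  m29 ⊆ -11-1,1-1-1,1-10-
  m31 ⊆ -11-1,1-1-1
E = {-0100, -11-1, 1--00, 1-1-1, 100-0}
Petrick residual → -0001, 0-011
Cover = b'c'd'e + b'cd'e' + bce + a'c'de + ad'e' + ace + ab'c'e'  |cover|=7

7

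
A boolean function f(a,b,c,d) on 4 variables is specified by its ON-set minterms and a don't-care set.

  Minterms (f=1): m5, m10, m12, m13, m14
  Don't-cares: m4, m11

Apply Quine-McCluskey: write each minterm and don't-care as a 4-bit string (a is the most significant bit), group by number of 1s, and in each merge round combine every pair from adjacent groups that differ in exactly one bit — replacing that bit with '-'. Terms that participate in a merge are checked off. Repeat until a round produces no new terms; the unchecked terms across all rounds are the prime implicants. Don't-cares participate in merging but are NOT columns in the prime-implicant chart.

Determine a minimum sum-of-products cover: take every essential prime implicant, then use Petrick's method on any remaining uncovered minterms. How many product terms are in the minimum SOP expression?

2

Round 0: 0100✓ 0101✓ 1010✓ 1011✓ 1100✓ 1101✓ 1110✓
Round 1: -100✓ -101✓ 010-✓ 1-10 101- 11-0 110-✓
Round 2: -10-
PIs = {-10-, 1-10, 101-, 11-0}
Coverage chart:
  m5: -10- ←essential
  m10: 1-10,101-
  m12: -10-,11-0
  m13: -10- ←essential
  m14: 1-10,11-0
Essential: -10-
Petrick residual → 1-10
Min cover (2 terms): bc' + acd'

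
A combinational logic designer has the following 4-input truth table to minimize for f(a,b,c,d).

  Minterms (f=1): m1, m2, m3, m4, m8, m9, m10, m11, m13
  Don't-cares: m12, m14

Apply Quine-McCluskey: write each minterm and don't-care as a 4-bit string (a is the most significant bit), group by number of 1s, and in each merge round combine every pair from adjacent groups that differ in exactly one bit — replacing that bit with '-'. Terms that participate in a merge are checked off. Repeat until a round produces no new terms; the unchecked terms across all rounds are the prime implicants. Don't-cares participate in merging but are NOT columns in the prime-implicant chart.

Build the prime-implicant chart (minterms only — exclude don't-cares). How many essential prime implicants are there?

4

size-2^0 implicants → 0001(✓)  0010(✓)  0011(✓)  0100(✓)  1000(✓)  1001(✓)  1010(✓)  1011(✓)  1100(✓)  1101(✓)  1110(✓)
size-2^1 implicants → -001(✓)  -010(✓)  -011(✓)  -100  00-1(✓)  001-(✓)  1-00(✓)  1-01(✓)  1-10(✓)  10-0(✓)  10-1(✓)  100-(✓)  101-(✓)  11-0(✓)  110-(✓)
size-2^2 implicants → -0-1  -01-  1--0  1-0-  10--
Unchecked terms (primes): -0-1, -01-, -100, 1--0, 1-0-, 10--
Minterm coverage:
  m1 ⊆ -0-1 [E]
  m2 ⊆ -01- [E]
  m3 ⊆ -0-1,-01-
  m4 ⊆ -100 [E]
  m8 ⊆ 1--0,1-0-,10--
  m9 ⊆ -0-1,1-0-,10--
  m10 ⊆ -01-,1--0,10--
  m11 ⊆ -0-1,-01-,10--
  m13 ⊆ 1-0- [E]
E = {-0-1, -01-, -100, 1-0-}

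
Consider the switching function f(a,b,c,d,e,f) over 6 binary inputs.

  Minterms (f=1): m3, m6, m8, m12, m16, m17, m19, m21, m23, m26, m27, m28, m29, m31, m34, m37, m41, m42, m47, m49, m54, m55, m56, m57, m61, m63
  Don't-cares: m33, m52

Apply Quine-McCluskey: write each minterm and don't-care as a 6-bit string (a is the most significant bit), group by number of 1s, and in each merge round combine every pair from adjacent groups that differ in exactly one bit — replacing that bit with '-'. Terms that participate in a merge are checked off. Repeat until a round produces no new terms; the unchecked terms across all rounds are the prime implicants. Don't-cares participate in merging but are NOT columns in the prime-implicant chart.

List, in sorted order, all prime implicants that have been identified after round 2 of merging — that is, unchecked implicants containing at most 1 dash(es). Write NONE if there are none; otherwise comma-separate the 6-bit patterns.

-10001, 0-0011, 0-1100, 000110, 001-00, 01000-, 01101-, 01110-, 1-1111, 10-010, 100-01, 1101-0, 11011-, 111-01, 11100-

[col 0] 000011*, 000110, 001000*, 001100*, 010000*, 010001*, 010011*, 010101*, 010111*, 011010*, 011011*, 011100*, 011101*, 011111*, 100001*, 100010*, 100101*, 101001*, 101010*, 101111*, 110001*, 110100*, 110110*, 110111*, 111000*, 111001*, 111101*, 111111*
[col 1] -10001, -10111*, -11101*, -11111*, 0-0011, 0-1100, 001-00, 01-011*, 01-101*, 01-111*, 010-01*, 010-11*, 0100-1*, 01000-, 0101-1*, 011-11*, 01101-, 0111-1*, 01110-, 1-0001*, 1-1001*, 1-1111, 10-001*, 10-010, 100-01, 11-001*, 11-111*, 1101-0, 11011-, 111-01, 11100-, 1111-1*
[col 2] -1-111, -111-1, 01--11, 01-1-1, 010--1, 1--001
Prime implicants: -1-111, -10001, -111-1, 0-0011, 0-1100, 000110, 001-00, 01--11, 01-1-1, 010--1, 01000-, 01101-, 01110-, 1--001, 1-1111, 10-010, 100-01, 1101-0, 11011-, 111-01, 11100-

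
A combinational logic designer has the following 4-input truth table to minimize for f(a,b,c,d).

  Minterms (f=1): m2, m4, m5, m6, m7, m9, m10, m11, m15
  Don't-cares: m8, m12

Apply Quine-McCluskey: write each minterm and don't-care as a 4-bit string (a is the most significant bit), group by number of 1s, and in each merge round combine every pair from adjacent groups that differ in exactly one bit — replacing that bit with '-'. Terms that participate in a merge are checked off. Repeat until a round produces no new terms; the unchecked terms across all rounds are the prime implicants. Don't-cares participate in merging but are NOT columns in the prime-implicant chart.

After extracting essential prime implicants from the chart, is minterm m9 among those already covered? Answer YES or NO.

Round 0: 0010✓ 0100✓ 0101✓ 0110✓ 0111✓ 1000✓ 1001✓ 1010✓ 1011✓ 1100✓ 1111✓
Round 1: -010 -100 -111 0-10 01-0✓ 01-1✓ 010-✓ 011-✓ 1-00 1-11 10-0✓ 10-1✓ 100-✓ 101-✓
Round 2: 01-- 10--
PIs = {-010, -100, -111, 0-10, 01--, 1-00, 1-11, 10--}
Coverage chart:
  m2: -010,0-10
  m4: -100,01--
  m5: 01-- ←essential
  m6: 0-10,01--
  m7: -111,01--
  m9: 10-- ←essential
  m10: -010,10--
  m11: 1-11,10--
  m15: -111,1-11
Essential: 01--, 10--

YES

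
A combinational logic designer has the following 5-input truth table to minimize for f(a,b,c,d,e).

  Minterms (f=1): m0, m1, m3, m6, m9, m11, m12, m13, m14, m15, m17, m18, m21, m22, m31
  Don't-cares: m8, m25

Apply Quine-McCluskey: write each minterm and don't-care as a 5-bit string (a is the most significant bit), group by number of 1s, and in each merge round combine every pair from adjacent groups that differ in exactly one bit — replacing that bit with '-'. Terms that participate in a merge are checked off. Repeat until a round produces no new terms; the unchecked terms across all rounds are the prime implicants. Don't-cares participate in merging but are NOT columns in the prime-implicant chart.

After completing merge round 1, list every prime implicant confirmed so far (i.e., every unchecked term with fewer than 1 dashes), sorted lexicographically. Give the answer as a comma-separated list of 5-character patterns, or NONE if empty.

NONE

size-2^0 implicants → 00000(✓)  00001(✓)  00011(✓)  00110(✓)  01000(✓)  01001(✓)  01011(✓)  01100(✓)  01101(✓)  01110(✓)  01111(✓)  10001(✓)  10010(✓)  10101(✓)  10110(✓)  11001(✓)  11111(✓)
size-2^1 implicants → -0001(✓)  -0110  -1001(✓)  -1111  0-000(✓)  0-001(✓)  0-011(✓)  0-110  000-1(✓)  0000-(✓)  01-00(✓)  01-01(✓)  01-11(✓)  010-1(✓)  0100-(✓)  011-0(✓)  011-1(✓)  0110-(✓)  0111-(✓)  1-001(✓)  10-01  10-10
size-2^2 implicants → --001  0-0-1  0-00-  01--1  01-0-  011--
Unchecked terms (primes): --001, -0110, -1111, 0-0-1, 0-00-, 0-110, 01--1, 01-0-, 011--, 10-01, 10-10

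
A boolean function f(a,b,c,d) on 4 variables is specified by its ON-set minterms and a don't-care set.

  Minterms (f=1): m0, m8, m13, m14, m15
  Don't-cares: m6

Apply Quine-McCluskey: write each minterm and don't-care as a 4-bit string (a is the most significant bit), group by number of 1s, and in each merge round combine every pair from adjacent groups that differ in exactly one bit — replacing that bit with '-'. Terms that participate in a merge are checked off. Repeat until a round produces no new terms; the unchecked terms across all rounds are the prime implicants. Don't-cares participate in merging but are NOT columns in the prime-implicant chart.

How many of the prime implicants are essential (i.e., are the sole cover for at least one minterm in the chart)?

2

Round 0: 0000✓ 0110✓ 1000✓ 1101✓ 1110✓ 1111✓
Round 1: -000 -110 11-1 111-
PIs = {-000, -110, 11-1, 111-}
Coverage chart:
  m0: -000 ←essential
  m8: -000 ←essential
  m13: 11-1 ←essential
  m14: -110,111-
  m15: 11-1,111-
Essential: -000, 11-1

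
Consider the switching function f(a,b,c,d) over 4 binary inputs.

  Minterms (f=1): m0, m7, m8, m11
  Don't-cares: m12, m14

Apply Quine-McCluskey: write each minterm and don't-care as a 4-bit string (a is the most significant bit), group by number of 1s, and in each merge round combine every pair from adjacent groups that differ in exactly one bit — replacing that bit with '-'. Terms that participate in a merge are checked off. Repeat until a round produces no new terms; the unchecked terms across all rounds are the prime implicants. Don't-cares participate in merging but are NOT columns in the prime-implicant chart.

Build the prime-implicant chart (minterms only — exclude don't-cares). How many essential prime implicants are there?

[col 0] 0000*, 0111, 1000*, 1011, 1100*, 1110*
[col 1] -000, 1-00, 11-0
Prime implicants: -000, 0111, 1-00, 1011, 11-0
PI chart (minterm → PIs covering it):
  0 | -000  (sole → essential)
  7 | 0111  (sole → essential)
  8 | -000,1-00
  11 | 1011  (sole → essential)
Essential prime implicants: -000, 0111, 1011

3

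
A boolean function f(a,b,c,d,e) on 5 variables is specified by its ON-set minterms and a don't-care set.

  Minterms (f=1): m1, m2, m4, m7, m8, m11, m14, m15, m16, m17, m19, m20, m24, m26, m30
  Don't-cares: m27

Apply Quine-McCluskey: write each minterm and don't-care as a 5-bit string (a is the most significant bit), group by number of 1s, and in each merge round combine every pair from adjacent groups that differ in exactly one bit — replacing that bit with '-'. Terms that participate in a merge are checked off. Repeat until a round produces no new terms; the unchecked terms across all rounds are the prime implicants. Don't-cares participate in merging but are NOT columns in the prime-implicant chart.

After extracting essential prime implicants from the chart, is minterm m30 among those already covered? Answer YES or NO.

NO

size-2^0 implicants → 00001(✓)  00010  00100(✓)  00111(✓)  01000(✓)  01011(✓)  01110(✓)  01111(✓)  10000(✓)  10001(✓)  10011(✓)  10100(✓)  11000(✓)  11010(✓)  11011(✓)  11110(✓)
size-2^1 implicants → -0001  -0100  -1000  -1011  -1110  0-111  01-11  0111-  1-000  1-011  10-00  100-1  1000-  11-10  110-0  1101-
Unchecked terms (primes): -0001, -0100, -1000, -1011, -1110, 0-111, 00010, 01-11, 0111-, 1-000, 1-011, 10-00, 100-1, 1000-, 11-10, 110-0, 1101-
Minterm coverage:
  m1 ⊆ -0001 [E]
  m2 ⊆ 00010 [E]
  m4 ⊆ -0100 [E]
  m7 ⊆ 0-111 [E]
  m8 ⊆ -1000 [E]
  m11 ⊆ -1011,01-11
  m14 ⊆ -1110,0111-
  m15 ⊆ 0-111,01-11,0111-
  m16 ⊆ 1-000,10-00,1000-
  m17 ⊆ -0001,100-1,1000-
  m19 ⊆ 1-011,100-1
  m20 ⊆ -0100,10-00
  m24 ⊆ -1000,1-000,110-0
  m26 ⊆ 11-10,110-0,1101-
  m30 ⊆ -1110,11-10
E = {-0001, -0100, -1000, 0-111, 00010}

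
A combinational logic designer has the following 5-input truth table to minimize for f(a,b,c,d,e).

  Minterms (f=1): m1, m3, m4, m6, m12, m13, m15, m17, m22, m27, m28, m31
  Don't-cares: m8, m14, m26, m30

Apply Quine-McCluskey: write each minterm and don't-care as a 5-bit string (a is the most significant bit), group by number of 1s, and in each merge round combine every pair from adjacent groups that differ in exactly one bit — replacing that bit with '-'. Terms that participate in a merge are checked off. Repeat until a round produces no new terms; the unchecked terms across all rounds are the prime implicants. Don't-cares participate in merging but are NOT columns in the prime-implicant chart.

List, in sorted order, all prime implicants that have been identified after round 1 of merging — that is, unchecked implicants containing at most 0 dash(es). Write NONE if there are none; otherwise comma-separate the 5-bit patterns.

size-2^0 implicants → 00001(✓)  00011(✓)  00100(✓)  00110(✓)  01000(✓)  01100(✓)  01101(✓)  01110(✓)  01111(✓)  10001(✓)  10110(✓)  11010(✓)  11011(✓)  11100(✓)  11110(✓)  11111(✓)
size-2^1 implicants → -0001  -0110(✓)  -1100(✓)  -1110(✓)  -1111(✓)  0-100(✓)  0-110(✓)  000-1  001-0(✓)  01-00  011-0(✓)  011-1(✓)  0110-(✓)  0111-(✓)  1-110(✓)  11-10(✓)  11-11(✓)  1101-(✓)  111-0(✓)  1111-(✓)
size-2^2 implicants → --110  -11-0  -111-  0-1-0  011--  11-1-
Unchecked terms (primes): --110, -0001, -11-0, -111-, 0-1-0, 000-1, 01-00, 011--, 11-1-

NONE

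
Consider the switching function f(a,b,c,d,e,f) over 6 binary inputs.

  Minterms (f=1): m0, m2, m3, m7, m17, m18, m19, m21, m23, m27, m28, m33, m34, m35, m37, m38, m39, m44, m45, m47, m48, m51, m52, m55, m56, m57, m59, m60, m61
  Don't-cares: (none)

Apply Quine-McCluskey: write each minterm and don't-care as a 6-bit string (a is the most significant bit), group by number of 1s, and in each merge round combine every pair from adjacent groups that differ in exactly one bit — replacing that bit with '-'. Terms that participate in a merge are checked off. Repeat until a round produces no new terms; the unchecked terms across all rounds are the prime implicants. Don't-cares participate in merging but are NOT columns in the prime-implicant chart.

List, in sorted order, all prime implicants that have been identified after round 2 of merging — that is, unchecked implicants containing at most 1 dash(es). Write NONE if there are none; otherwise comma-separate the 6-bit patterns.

-11100, 0000-0, 1110-1

Round 0: 000000✓ 000010✓ 000011✓ 000111✓ 010001✓ 010010✓ 010011✓ 010101✓ 010111✓ 011011✓ 011100✓ 100001✓ 100010✓ 100011✓ 100101✓ 100110✓ 100111✓ 101100✓ 101101✓ 101111✓ 110000✓ 110011✓ 110100✓ 110111✓ 111000✓ 111001✓ 111011✓ 111100✓ 111101✓
Round 1: -00010✓ -00011✓ -00111✓ -10011✓ -10111✓ -11011✓ -11100 0-0010✓ 0-0011✓ 0-0111✓ 000-11✓ 0000-0 00001-✓ 01-011✓ 010-01✓ 010-11✓ 0100-1✓ 01001-✓ 0101-1✓ 1-0011✓ 1-0111✓ 1-1100✓ 1-1101✓ 10-101✓ 10-111✓ 100-01✓ 100-10✓ 100-11✓ 1000-1✓ 10001-✓ 1001-1✓ 10011-✓ 1011-1✓ 10110-✓ 11-000✓ 11-011✓ 11-100✓ 110-00✓ 110-11✓ 111-00✓ 111-01✓ 1110-1 11100-✓ 11110-✓
Round 2: --0011✓ --0111✓ -00-11✓ -0001- -1-011 -10-11✓ 0-0-11✓ 0-001- 010--1 1-0-11✓ 1-110- 10-1-1 100--1 100-1- 11--00 111-0-
Round 3: --0-11
PIs = {--0-11, -0001-, -1-011, -11100, 0-001-, 0000-0, 010--1, 1-110-, 10-1-1, 100--1, 100-1-, 11--00, 111-0-, 1110-1}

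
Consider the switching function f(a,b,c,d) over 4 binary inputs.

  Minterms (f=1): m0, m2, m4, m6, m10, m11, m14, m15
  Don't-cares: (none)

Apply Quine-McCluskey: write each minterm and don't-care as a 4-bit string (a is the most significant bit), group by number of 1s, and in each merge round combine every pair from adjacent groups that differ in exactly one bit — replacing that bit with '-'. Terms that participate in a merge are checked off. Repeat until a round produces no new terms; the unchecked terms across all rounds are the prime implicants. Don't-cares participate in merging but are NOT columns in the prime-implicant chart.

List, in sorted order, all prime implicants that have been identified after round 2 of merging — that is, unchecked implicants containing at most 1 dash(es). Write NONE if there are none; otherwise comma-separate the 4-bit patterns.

Round 0: 0000✓ 0010✓ 0100✓ 0110✓ 1010✓ 1011✓ 1110✓ 1111✓
Round 1: -010✓ -110✓ 0-00✓ 0-10✓ 00-0✓ 01-0✓ 1-10✓ 1-11✓ 101-✓ 111-✓
Round 2: --10 0--0 1-1-
PIs = {--10, 0--0, 1-1-}

NONE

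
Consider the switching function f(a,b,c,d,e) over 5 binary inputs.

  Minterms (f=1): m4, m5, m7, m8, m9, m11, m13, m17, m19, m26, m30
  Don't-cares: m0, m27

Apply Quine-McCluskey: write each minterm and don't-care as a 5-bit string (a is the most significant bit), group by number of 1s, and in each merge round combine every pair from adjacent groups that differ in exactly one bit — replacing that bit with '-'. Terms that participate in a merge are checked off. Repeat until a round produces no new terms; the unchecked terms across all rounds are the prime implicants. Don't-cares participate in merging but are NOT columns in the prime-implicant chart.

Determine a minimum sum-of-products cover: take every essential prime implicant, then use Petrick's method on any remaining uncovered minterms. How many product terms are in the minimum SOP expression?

size-2^0 implicants → 00000(✓)  00100(✓)  00101(✓)  00111(✓)  01000(✓)  01001(✓)  01011(✓)  01101(✓)  10001(✓)  10011(✓)  11010(✓)  11011(✓)  11110(✓)
size-2^1 implicants → -1011  0-000  0-101  00-00  001-1  0010-  01-01  010-1  0100-  1-011  100-1  11-10  1101-
Unchecked terms (primes): -1011, 0-000, 0-101, 00-00, 001-1, 0010-, 01-01, 010-1, 0100-, 1-011, 100-1, 11-10, 1101-
Minterm coverage:
  m4 ⊆ 00-00,0010-
  m5 ⊆ 0-101,001-1,0010-
  m7 ⊆ 001-1 [E]
  m8 ⊆ 0-000,0100-
  m9 ⊆ 01-01,010-1,0100-
  m11 ⊆ -1011,010-1
  m13 ⊆ 0-101,01-01
  m17 ⊆ 100-1 [E]
  m19 ⊆ 1-011,100-1
  m26 ⊆ 11-10,1101-
  m30 ⊆ 11-10 [E]
E = {001-1, 100-1, 11-10}
Petrick residual → -1011, 0-000, 00-00, 01-01
Cover = bc'de + a'c'd'e' + a'b'd'e' + a'b'ce + a'bd'e + ab'c'e + abde'  |cover|=7

7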